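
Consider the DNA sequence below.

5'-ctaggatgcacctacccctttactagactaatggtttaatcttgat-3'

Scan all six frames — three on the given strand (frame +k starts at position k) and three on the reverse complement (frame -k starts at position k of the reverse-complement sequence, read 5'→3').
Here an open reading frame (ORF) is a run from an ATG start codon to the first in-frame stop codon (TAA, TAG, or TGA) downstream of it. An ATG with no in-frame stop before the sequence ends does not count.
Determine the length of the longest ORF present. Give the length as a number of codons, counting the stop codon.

7

Reverse complement (5'→3'): ATCAAGATTAAACCATTAGTCTAGTAAAGGGGTAGGTGCATCCTAG
Frame +1: CTA GGA TGC ACC TAC CCC TTT ACT AGA CTA ATG GTT TAA TCT TGA — ATG at 31, stop TAA at 37 → 9 nt.
Frame +2: TAG GAT GCA CCT ACC CCT TTA CTA GAC TAA TGG TTT AAT CTT GAT — no ATG→stop ORF.
Frame +3: AGG ATG CAC CTA CCC CTT TAC TAG ACT AAT GGT TTA ATC TTG — ATG at 6, stop TAG at 24 → 21 nt.
Frame -1: ATC AAG ATT AAA CCA TTA GTC TAG TAA AGG GGT AGG TGC ATC CTA — no ATG→stop ORF.
Frame -2: TCA AGA TTA AAC CAT TAG TCT AGT AAA GGG GTA GGT GCA TCC TAG — no ATG→stop ORF.
Frame -3: CAA GAT TAA ACC ATT AGT CTA GTA AAG GGG TAG GTG CAT CCT — no ATG→stop ORF.
Longest: frame +3, positions 6–26, 21 nt = 7 codons = 6 aa. → 7 codons.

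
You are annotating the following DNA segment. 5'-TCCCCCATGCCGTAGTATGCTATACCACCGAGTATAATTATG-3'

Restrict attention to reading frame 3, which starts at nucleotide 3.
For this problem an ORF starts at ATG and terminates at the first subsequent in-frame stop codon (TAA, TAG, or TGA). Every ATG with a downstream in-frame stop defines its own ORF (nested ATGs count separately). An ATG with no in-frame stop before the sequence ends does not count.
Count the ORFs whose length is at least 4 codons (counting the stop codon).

0

Frame 3: CCC CAT GCC GTA GTA TGC TAT ACC ACC GAG TAT AAT TAT — no ATG→stop ORF.
No ORF reaches 4 codons. Count = 0.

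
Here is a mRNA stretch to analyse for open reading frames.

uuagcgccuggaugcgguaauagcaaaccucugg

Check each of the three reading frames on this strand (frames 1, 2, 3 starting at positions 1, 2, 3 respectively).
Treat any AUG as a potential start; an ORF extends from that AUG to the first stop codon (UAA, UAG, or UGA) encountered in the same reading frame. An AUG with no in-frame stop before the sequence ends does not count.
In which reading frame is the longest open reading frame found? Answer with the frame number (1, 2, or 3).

3

Frame 1: UUA GCG CCU GGA UGC GGU AAU AGC AAA CCU CUG — no AUG→stop ORF.
Frame 2: UAG CGC CUG GAU GCG GUA AUA GCA AAC CUC UGG — no AUG→stop ORF.
Frame 3: AGC GCC UGG AUG CGG UAA UAG CAA ACC UCU — AUG at 12, stop UAA at 18 → 9 nt.
Longest ORF is 9 nt in frame 3 (positions 12–20).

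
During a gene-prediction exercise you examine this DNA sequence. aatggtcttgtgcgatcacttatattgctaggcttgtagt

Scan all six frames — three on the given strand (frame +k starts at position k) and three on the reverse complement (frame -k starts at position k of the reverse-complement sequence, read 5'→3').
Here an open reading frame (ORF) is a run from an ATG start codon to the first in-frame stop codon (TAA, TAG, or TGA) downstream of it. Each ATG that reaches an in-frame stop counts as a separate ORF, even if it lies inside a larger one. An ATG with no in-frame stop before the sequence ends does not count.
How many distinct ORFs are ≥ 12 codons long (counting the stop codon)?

0

Reverse complement (5'→3'): ACTACAAGCCTAGCAATATAAGTGATCGCACAAGACCATT
Frame +1: AAT GGT CTT GTG CGA TCA CTT ATA TTG CTA GGC TTG TAG — no ATG→stop ORF.
Frame +2: ATG GTC TTG TGC GAT CAC TTA TAT TGC TAG GCT TGT AGT — ATG at 2, stop TAG at 29 → 30 nt.
Frame +3: TGG TCT TGT GCG ATC ACT TAT ATT GCT AGG CTT GTA — no ATG→stop ORF.
Frame -1: ACT ACA AGC CTA GCA ATA TAA GTG ATC GCA CAA GAC CAT — no ATG→stop ORF.
Frame -2: CTA CAA GCC TAG CAA TAT AAG TGA TCG CAC AAG ACC ATT — no ATG→stop ORF.
Frame -3: TAC AAG CCT AGC AAT ATA AGT GAT CGC ACA AGA CCA — no ATG→stop ORF.
No ORF reaches 12 codons. Count = 0.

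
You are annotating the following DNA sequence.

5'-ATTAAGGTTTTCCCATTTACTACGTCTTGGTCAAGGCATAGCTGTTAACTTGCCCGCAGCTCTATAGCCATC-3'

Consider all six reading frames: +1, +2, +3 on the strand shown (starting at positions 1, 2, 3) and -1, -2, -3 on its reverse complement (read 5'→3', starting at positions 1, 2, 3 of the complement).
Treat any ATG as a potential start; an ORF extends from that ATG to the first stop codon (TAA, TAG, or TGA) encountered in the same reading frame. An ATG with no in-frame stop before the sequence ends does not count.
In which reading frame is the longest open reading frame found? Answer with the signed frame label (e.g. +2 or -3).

Reverse complement (5'→3'): GATGGCTATAGAGCTGCGGGCAAGTTAACAGCTATGCCTTGACCAAGACGTAGTAAATGGGAAAACCTTAAT
Frame +1: ATT AAG GTT TTC CCA TTT ACT ACG TCT TGG TCA AGG CAT AGC TGT TAA CTT GCC CGC AGC TCT ATA GCC ATC — no ATG→stop ORF.
Frame +2: TTA AGG TTT TCC CAT TTA CTA CGT CTT GGT CAA GGC ATA GCT GTT AAC TTG CCC GCA GCT CTA TAG CCA — no ATG→stop ORF.
Frame +3: TAA GGT TTT CCC ATT TAC TAC GTC TTG GTC AAG GCA TAG CTG TTA ACT TGC CCG CAG CTC TAT AGC CAT — no ATG→stop ORF.
Frame -1: GAT GGC TAT AGA GCT GCG GGC AAG TTA ACA GCT ATG CCT TGA CCA AGA CGT AGT AAA TGG GAA AAC CTT AAT — ATG at 34, stop TGA at 40 → 9 nt.
Frame -2: ATG GCT ATA GAG CTG CGG GCA AGT TAA CAG CTA TGC CTT GAC CAA GAC GTA GTA AAT GGG AAA ACC TTA — ATG at 2, stop TAA at 26 → 27 nt.
Frame -3: TGG CTA TAG AGC TGC GGG CAA GTT AAC AGC TAT GCC TTG ACC AAG ACG TAG TAA ATG GGA AAA CCT TAA — ATG at 57, stop TAA at 69 → 15 nt.
Longest ORF is 27 nt in frame -2 (positions 2–28).

-2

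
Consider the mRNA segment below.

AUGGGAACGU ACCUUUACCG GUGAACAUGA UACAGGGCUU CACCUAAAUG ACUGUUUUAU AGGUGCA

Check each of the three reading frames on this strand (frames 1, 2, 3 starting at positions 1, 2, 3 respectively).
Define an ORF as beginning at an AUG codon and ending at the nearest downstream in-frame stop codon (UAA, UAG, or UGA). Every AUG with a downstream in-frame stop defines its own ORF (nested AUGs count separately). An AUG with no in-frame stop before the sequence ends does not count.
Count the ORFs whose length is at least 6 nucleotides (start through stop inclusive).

Frame 1: AUG GGA ACG UAC CUU UAC CGG UGA ACA UGA UAC AGG GCU UCA CCU AAA UGA CUG UUU UAU AGG UGC — AUG at 1, stop UGA at 22 → 24 nt.
Frame 2: UGG GAA CGU ACC UUU ACC GGU GAA CAU GAU ACA GGG CUU CAC CUA AAU GAC UGU UUU AUA GGU GCA — no AUG→stop ORF.
Frame 3: GGG AAC GUA CCU UUA CCG GUG AAC AUG AUA CAG GGC UUC ACC UAA AUG ACU GUU UUA UAG GUG — AUG at 27, stop UAA at 45 → 21 nt; AUG at 48, stop UAG at 60 → 15 nt.
ORFs ≥ 6 nucleotides: frame 1 1–24 (24 nucleotides), frame 3 27–47 (21 nucleotides), frame 3 48–62 (15 nucleotides). Count = 3.

3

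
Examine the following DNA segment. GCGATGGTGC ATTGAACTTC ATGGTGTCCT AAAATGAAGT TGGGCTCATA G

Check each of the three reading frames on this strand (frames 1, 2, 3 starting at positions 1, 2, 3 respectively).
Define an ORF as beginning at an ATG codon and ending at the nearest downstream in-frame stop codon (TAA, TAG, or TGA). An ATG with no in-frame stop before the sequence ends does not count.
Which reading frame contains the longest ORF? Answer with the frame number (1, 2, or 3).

Frame 1: GCG ATG GTG CAT TGA ACT TCA TGG TGT CCT AAA ATG AAG TTG GGC TCA TAG — ATG at 4, stop TGA at 13 → 12 nt; ATG at 34, stop TAG at 49 → 18 nt.
Frame 2: CGA TGG TGC ATT GAA CTT CAT GGT GTC CTA AAA TGA AGT TGG GCT CAT — no ATG→stop ORF.
Frame 3: GAT GGT GCA TTG AAC TTC ATG GTG TCC TAA AAT GAA GTT GGG CTC ATA — ATG at 21, stop TAA at 30 → 12 nt.
Longest ORF is 18 nt in frame 1 (positions 34–51).

1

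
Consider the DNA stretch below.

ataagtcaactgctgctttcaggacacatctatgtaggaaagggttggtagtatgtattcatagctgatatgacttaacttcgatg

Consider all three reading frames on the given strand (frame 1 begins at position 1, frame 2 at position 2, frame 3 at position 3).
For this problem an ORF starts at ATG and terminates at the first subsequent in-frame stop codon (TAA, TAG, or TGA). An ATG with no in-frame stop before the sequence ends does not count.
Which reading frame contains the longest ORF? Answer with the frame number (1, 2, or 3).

Frame 1: ATA AGT CAA CTG CTG CTT TCA GGA CAC ATC TAT GTA GGA AAG GGT TGG TAG TAT GTA TTC ATA GCT GAT ATG ACT TAA CTT CGA — ATG at 70, stop TAA at 76 → 9 nt.
Frame 2: TAA GTC AAC TGC TGC TTT CAG GAC ACA TCT ATG TAG GAA AGG GTT GGT AGT ATG TAT TCA TAG CTG ATA TGA CTT AAC TTC GAT — ATG at 32, stop TAG at 35 → 6 nt; ATG at 53, stop TAG at 62 → 12 nt.
Frame 3: AAG TCA ACT GCT GCT TTC AGG ACA CAT CTA TGT AGG AAA GGG TTG GTA GTA TGT ATT CAT AGC TGA TAT GAC TTA ACT TCG ATG — no ATG→stop ORF.
Longest ORF is 12 nt in frame 2 (positions 53–64).

2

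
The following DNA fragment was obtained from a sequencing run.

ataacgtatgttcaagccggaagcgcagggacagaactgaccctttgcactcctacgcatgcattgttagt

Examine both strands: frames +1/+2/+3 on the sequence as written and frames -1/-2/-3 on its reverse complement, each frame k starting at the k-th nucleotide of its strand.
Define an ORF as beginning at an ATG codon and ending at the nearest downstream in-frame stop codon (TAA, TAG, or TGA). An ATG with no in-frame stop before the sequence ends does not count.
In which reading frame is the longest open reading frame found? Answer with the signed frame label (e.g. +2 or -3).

+2

Reverse complement (5'→3'): ACTAACAATGCATGCGTAGGAGTGCAAAGGGTCAGTTCTGTCCCTGCGCTTCCGGCTTGAACATACGTTAT
Frame +1: ATA ACG TAT GTT CAA GCC GGA AGC GCA GGG ACA GAA CTG ACC CTT TGC ACT CCT ACG CAT GCA TTG TTA — no ATG→stop ORF.
Frame +2: TAA CGT ATG TTC AAG CCG GAA GCG CAG GGA CAG AAC TGA CCC TTT GCA CTC CTA CGC ATG CAT TGT TAG — ATG at 8, stop TGA at 38 → 33 nt; ATG at 59, stop TAG at 68 → 12 nt.
Frame +3: AAC GTA TGT TCA AGC CGG AAG CGC AGG GAC AGA ACT GAC CCT TTG CAC TCC TAC GCA TGC ATT GTT AGT — no ATG→stop ORF.
Frame -1: ACT AAC AAT GCA TGC GTA GGA GTG CAA AGG GTC AGT TCT GTC CCT GCG CTT CCG GCT TGA ACA TAC GTT — no ATG→stop ORF.
Frame -2: CTA ACA ATG CAT GCG TAG GAG TGC AAA GGG TCA GTT CTG TCC CTG CGC TTC CGG CTT GAA CAT ACG TTA — ATG at 8, stop TAG at 17 → 12 nt.
Frame -3: TAA CAA TGC ATG CGT AGG AGT GCA AAG GGT CAG TTC TGT CCC TGC GCT TCC GGC TTG AAC ATA CGT TAT — no ATG→stop ORF.
Longest ORF is 33 nt in frame +2 (positions 8–40).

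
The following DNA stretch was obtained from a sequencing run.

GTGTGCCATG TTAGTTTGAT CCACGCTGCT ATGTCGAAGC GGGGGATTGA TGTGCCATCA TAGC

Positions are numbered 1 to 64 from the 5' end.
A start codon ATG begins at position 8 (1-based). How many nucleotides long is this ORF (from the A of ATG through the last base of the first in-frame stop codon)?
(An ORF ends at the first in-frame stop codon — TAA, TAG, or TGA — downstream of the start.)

Codons from position 8: ATG (8–10), TTA (11–13), GTT (14–16), TGA (17–19).
TGA is the first in-frame stop; ORF spans 8–19, 12 nucleotides.

12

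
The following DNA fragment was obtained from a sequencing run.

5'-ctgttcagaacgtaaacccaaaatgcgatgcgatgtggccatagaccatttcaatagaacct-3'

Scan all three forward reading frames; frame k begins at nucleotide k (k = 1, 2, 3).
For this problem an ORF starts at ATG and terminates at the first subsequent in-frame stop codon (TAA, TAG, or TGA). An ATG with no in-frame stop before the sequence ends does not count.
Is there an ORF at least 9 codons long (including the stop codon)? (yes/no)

yes

Frame 1: CTG TTC AGA ACG TAA ACC CAA AAT GCG ATG CGA TGT GGC CAT AGA CCA TTT CAA TAG AAC — ATG at 28, stop TAG at 55 → 30 nt.
Frame 2: TGT TCA GAA CGT AAA CCC AAA ATG CGA TGC GAT GTG GCC ATA GAC CAT TTC AAT AGA ACC — no ATG→stop ORF.
Frame 3: GTT CAG AAC GTA AAC CCA AAA TGC GAT GCG ATG TGG CCA TAG ACC ATT TCA ATA GAA CCT — ATG at 33, stop TAG at 42 → 12 nt.
Frame 1 has an ORF of 10 codons (positions 28–57) ≥ 9, so yes.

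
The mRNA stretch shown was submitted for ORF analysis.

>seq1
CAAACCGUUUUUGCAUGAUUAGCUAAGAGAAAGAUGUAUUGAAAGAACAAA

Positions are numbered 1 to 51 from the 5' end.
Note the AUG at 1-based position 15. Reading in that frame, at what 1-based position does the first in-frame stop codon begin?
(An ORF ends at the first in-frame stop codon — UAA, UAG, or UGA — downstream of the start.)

24

Codons from position 15: AUG (15–17), AUU (18–20), AGC (21–23), UAA (24–26).
UAA is a stop codon; it begins at position 24.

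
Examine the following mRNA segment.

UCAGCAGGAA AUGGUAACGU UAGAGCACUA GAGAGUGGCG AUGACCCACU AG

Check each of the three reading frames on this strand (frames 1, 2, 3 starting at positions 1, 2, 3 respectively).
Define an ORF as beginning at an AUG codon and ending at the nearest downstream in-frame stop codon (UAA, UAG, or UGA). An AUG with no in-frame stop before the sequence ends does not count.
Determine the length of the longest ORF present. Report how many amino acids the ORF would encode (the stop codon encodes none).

Frame 1: UCA GCA GGA AAU GGU AAC GUU AGA GCA CUA GAG AGU GGC GAU GAC CCA CUA — no AUG→stop ORF.
Frame 2: CAG CAG GAA AUG GUA ACG UUA GAG CAC UAG AGA GUG GCG AUG ACC CAC UAG — AUG at 11, stop UAG at 29 → 21 nt; AUG at 41, stop UAG at 50 → 12 nt.
Frame 3: AGC AGG AAA UGG UAA CGU UAG AGC ACU AGA GAG UGG CGA UGA CCC ACU — no AUG→stop ORF.
Longest: frame 2, positions 11–31, 21 nt = 7 codons = 6 aa. → 6 amino acids.

6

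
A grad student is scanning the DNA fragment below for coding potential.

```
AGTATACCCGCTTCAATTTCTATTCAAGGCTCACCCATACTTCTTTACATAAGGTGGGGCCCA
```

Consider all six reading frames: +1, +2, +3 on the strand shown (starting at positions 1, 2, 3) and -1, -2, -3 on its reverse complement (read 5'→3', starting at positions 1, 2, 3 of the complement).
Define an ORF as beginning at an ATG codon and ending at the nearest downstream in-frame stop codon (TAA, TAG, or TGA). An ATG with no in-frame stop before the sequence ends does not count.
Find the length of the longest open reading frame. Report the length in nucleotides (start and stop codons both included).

Reverse complement (5'→3'): TGGGCCCCACCTTATGTAAAGAAGTATGGGTGAGCCTTGAATAGAAATTGAAGCGGGTATACT
Frame +1: AGT ATA CCC GCT TCA ATT TCT ATT CAA GGC TCA CCC ATA CTT CTT TAC ATA AGG TGG GGC CCA — no ATG→stop ORF.
Frame +2: GTA TAC CCG CTT CAA TTT CTA TTC AAG GCT CAC CCA TAC TTC TTT ACA TAA GGT GGG GCC — no ATG→stop ORF.
Frame +3: TAT ACC CGC TTC AAT TTC TAT TCA AGG CTC ACC CAT ACT TCT TTA CAT AAG GTG GGG CCC — no ATG→stop ORF.
Frame -1: TGG GCC CCA CCT TAT GTA AAG AAG TAT GGG TGA GCC TTG AAT AGA AAT TGA AGC GGG TAT ACT — no ATG→stop ORF.
Frame -2: GGG CCC CAC CTT ATG TAA AGA AGT ATG GGT GAG CCT TGA ATA GAA ATT GAA GCG GGT ATA — ATG at 14, stop TAA at 17 → 6 nt; ATG at 26, stop TGA at 38 → 15 nt.
Frame -3: GGC CCC ACC TTA TGT AAA GAA GTA TGG GTG AGC CTT GAA TAG AAA TTG AAG CGG GTA TAC — no ATG→stop ORF.
Longest: frame -2, positions 26–40, 15 nt = 5 codons = 4 aa. → 15 nucleotides.

15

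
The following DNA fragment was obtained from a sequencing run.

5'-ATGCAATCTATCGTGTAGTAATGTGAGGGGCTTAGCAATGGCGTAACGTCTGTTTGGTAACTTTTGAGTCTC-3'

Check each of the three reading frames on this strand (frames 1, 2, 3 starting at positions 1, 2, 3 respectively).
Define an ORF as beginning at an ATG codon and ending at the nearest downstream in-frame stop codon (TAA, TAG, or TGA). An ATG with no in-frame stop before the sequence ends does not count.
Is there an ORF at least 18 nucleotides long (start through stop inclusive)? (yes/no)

Frame 1: ATG CAA TCT ATC GTG TAG TAA TGT GAG GGG CTT AGC AAT GGC GTA ACG TCT GTT TGG TAA CTT TTG AGT CTC — ATG at 1, stop TAG at 16 → 18 nt.
Frame 2: TGC AAT CTA TCG TGT AGT AAT GTG AGG GGC TTA GCA ATG GCG TAA CGT CTG TTT GGT AAC TTT TGA GTC — ATG at 38, stop TAA at 44 → 9 nt.
Frame 3: GCA ATC TAT CGT GTA GTA ATG TGA GGG GCT TAG CAA TGG CGT AAC GTC TGT TTG GTA ACT TTT GAG TCT — ATG at 21, stop TGA at 24 → 6 nt.
Frame 1 has an ORF of 18 nucleotides (positions 1–18) ≥ 18, so yes.

yes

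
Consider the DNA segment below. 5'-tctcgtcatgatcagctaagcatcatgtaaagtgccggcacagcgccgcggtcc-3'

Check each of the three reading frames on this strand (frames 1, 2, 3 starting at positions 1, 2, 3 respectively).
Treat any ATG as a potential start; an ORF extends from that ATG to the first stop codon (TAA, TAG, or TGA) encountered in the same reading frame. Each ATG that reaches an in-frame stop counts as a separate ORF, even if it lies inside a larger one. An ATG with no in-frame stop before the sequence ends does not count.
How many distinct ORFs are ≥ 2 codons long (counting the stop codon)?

Frame 1: TCT CGT CAT GAT CAG CTA AGC ATC ATG TAA AGT GCC GGC ACA GCG CCG CGG TCC — ATG at 25, stop TAA at 28 → 6 nt.
Frame 2: CTC GTC ATG ATC AGC TAA GCA TCA TGT AAA GTG CCG GCA CAG CGC CGC GGT — ATG at 8, stop TAA at 17 → 12 nt.
Frame 3: TCG TCA TGA TCA GCT AAG CAT CAT GTA AAG TGC CGG CAC AGC GCC GCG GTC — no ATG→stop ORF.
ORFs ≥ 2 codons: frame 1 25–30 (2 codons), frame 2 8–19 (4 codons). Count = 2.

2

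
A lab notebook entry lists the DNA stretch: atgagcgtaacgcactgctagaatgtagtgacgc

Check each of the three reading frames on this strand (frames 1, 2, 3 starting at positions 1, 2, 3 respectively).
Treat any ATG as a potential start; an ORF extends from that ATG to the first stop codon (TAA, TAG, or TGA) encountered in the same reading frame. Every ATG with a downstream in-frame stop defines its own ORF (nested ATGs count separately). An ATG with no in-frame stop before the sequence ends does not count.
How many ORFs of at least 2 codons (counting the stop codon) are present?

Frame 1: ATG AGC GTA ACG CAC TGC TAG AAT GTA GTG ACG — ATG at 1, stop TAG at 19 → 21 nt.
Frame 2: TGA GCG TAA CGC ACT GCT AGA ATG TAG TGA CGC — ATG at 23, stop TAG at 26 → 6 nt.
Frame 3: GAG CGT AAC GCA CTG CTA GAA TGT AGT GAC — no ATG→stop ORF.
ORFs ≥ 2 codons: frame 1 1–21 (7 codons), frame 2 23–28 (2 codons). Count = 2.

2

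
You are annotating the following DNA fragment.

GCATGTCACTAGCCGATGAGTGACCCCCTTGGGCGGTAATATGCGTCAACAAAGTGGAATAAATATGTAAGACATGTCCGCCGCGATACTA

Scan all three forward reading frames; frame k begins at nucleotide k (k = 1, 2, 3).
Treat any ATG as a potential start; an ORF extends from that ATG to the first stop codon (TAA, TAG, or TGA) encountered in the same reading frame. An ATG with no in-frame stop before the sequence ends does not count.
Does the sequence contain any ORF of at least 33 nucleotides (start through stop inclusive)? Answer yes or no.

no

Frame 1: GCA TGT CAC TAG CCG ATG AGT GAC CCC CTT GGG CGG TAA TAT GCG TCA ACA AAG TGG AAT AAA TAT GTA AGA CAT GTC CGC CGC GAT ACT — ATG at 16, stop TAA at 37 → 24 nt.
Frame 2: CAT GTC ACT AGC CGA TGA GTG ACC CCC TTG GGC GGT AAT ATG CGT CAA CAA AGT GGA ATA AAT ATG TAA GAC ATG TCC GCC GCG ATA CTA — ATG at 41, stop TAA at 68 → 30 nt; ATG at 65, stop TAA at 68 → 6 nt.
Frame 3: ATG TCA CTA GCC GAT GAG TGA CCC CCT TGG GCG GTA ATA TGC GTC AAC AAA GTG GAA TAA ATA TGT AAG ACA TGT CCG CCG CGA TAC — ATG at 3, stop TGA at 21 → 21 nt.
Largest ORF found is 30 nucleotides < 33, so no.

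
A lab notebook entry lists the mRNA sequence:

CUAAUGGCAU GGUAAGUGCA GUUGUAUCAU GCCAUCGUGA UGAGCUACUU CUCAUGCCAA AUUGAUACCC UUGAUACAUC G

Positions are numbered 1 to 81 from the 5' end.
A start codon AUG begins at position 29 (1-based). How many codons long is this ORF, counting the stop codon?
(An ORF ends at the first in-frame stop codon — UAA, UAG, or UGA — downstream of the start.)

4

Codons from position 29: AUG (29–31), CCA (32–34), UCG (35–37), UGA (38–40).
UGA is the first in-frame stop; that's 4 codons including the stop.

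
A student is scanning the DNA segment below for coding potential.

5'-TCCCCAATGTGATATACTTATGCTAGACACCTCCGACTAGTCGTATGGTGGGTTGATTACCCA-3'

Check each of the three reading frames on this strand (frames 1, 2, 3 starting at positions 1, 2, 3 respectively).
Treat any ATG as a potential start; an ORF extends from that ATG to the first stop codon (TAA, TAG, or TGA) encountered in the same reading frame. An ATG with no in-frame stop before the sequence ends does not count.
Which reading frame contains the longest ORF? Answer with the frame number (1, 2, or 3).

2

Frame 1: TCC CCA ATG TGA TAT ACT TAT GCT AGA CAC CTC CGA CTA GTC GTA TGG TGG GTT GAT TAC CCA — ATG at 7, stop TGA at 10 → 6 nt.
Frame 2: CCC CAA TGT GAT ATA CTT ATG CTA GAC ACC TCC GAC TAG TCG TAT GGT GGG TTG ATT ACC — ATG at 20, stop TAG at 38 → 21 nt.
Frame 3: CCC AAT GTG ATA TAC TTA TGC TAG ACA CCT CCG ACT AGT CGT ATG GTG GGT TGA TTA CCC — ATG at 45, stop TGA at 54 → 12 nt.
Longest ORF is 21 nt in frame 2 (positions 20–40).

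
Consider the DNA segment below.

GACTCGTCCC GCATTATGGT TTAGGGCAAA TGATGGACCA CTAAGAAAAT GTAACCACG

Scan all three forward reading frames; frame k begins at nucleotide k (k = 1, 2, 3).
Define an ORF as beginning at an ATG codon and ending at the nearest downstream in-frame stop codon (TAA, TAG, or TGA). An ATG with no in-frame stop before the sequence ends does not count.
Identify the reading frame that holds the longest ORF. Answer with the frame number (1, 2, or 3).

3

Frame 1: GAC TCG TCC CGC ATT ATG GTT TAG GGC AAA TGA TGG ACC ACT AAG AAA ATG TAA CCA — ATG at 16, stop TAG at 22 → 9 nt; ATG at 49, stop TAA at 52 → 6 nt.
Frame 2: ACT CGT CCC GCA TTA TGG TTT AGG GCA AAT GAT GGA CCA CTA AGA AAA TGT AAC CAC — no ATG→stop ORF.
Frame 3: CTC GTC CCG CAT TAT GGT TTA GGG CAA ATG ATG GAC CAC TAA GAA AAT GTA ACC ACG — ATG at 30, stop TAA at 42 → 15 nt; ATG at 33, stop TAA at 42 → 12 nt.
Longest ORF is 15 nt in frame 3 (positions 30–44).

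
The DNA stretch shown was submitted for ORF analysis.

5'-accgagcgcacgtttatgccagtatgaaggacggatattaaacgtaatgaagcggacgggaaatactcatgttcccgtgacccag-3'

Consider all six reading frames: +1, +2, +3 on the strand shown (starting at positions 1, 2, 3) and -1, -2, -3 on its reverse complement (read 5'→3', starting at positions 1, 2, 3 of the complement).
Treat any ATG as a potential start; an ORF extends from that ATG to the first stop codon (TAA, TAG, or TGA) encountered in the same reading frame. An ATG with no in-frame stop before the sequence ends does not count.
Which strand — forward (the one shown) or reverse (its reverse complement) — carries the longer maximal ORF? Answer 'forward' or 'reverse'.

reverse

Reverse complement (5'→3'): CTGGGTCACGGGAACATGAGTATTTCCCGTCCGCTTCATTACGTTTAATATCCGTCCTTCATACTGGCATAAACGTGCGCTCGGT
Frame +1: ACC GAG CGC ACG TTT ATG CCA GTA TGA AGG ACG GAT ATT AAA CGT AAT GAA GCG GAC GGG AAA TAC TCA TGT TCC CGT GAC CCA — ATG at 16, stop TGA at 25 → 12 nt.
Frame +2: CCG AGC GCA CGT TTA TGC CAG TAT GAA GGA CGG ATA TTA AAC GTA ATG AAG CGG ACG GGA AAT ACT CAT GTT CCC GTG ACC CAG — no ATG→stop ORF.
Frame +3: CGA GCG CAC GTT TAT GCC AGT ATG AAG GAC GGA TAT TAA ACG TAA TGA AGC GGA CGG GAA ATA CTC ATG TTC CCG TGA CCC — ATG at 24, stop TAA at 39 → 18 nt; ATG at 69, stop TGA at 78 → 12 nt.
Frame -1: CTG GGT CAC GGG AAC ATG AGT ATT TCC CGT CCG CTT CAT TAC GTT TAA TAT CCG TCC TTC ATA CTG GCA TAA ACG TGC GCT CGG — ATG at 16, stop TAA at 46 → 33 nt.
Frame -2: TGG GTC ACG GGA ACA TGA GTA TTT CCC GTC CGC TTC ATT ACG TTT AAT ATC CGT CCT TCA TAC TGG CAT AAA CGT GCG CTC GGT — no ATG→stop ORF.
Frame -3: GGG TCA CGG GAA CAT GAG TAT TTC CCG TCC GCT TCA TTA CGT TTA ATA TCC GTC CTT CAT ACT GGC ATA AAC GTG CGC TCG — no ATG→stop ORF.
Forward-strand max 18 nt; reverse-strand max 33 nt. The reverse strand has the longer ORF.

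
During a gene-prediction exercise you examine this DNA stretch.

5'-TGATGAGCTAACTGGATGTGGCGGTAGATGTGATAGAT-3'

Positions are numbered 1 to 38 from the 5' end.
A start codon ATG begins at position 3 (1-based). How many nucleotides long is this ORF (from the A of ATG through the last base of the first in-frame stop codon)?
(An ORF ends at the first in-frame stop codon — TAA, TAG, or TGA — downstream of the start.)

Codons from position 3: ATG (3–5), AGC (6–8), TAA (9–11).
TAA is the first in-frame stop; ORF spans 3–11, 9 nucleotides.

9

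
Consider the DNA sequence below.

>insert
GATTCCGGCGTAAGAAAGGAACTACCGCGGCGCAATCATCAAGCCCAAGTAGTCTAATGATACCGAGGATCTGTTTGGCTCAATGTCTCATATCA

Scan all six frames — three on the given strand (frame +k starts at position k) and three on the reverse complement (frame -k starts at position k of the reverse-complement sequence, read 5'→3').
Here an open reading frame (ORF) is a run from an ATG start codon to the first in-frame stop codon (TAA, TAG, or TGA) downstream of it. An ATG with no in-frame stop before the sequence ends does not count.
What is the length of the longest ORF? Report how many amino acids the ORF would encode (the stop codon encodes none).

5

Reverse complement (5'→3'): TGATATGAGACATTGAGCCAAACAGATCCTCGGTATCATTAGACTACTTGGGCTTGATGATTGCGCCGCGGTAGTTCCTTTCTTACGCCGGAATC
Frame +1: GAT TCC GGC GTA AGA AAG GAA CTA CCG CGG CGC AAT CAT CAA GCC CAA GTA GTC TAA TGA TAC CGA GGA TCT GTT TGG CTC AAT GTC TCA TAT — no ATG→stop ORF.
Frame +2: ATT CCG GCG TAA GAA AGG AAC TAC CGC GGC GCA ATC ATC AAG CCC AAG TAG TCT AAT GAT ACC GAG GAT CTG TTT GGC TCA ATG TCT CAT ATC — no ATG→stop ORF.
Frame +3: TTC CGG CGT AAG AAA GGA ACT ACC GCG GCG CAA TCA TCA AGC CCA AGT AGT CTA ATG ATA CCG AGG ATC TGT TTG GCT CAA TGT CTC ATA TCA — no ATG→stop ORF.
Frame -1: TGA TAT GAG ACA TTG AGC CAA ACA GAT CCT CGG TAT CAT TAG ACT ACT TGG GCT TGA TGA TTG CGC CGC GGT AGT TCC TTT CTT ACG CCG GAA — no ATG→stop ORF.
Frame -2: GAT ATG AGA CAT TGA GCC AAA CAG ATC CTC GGT ATC ATT AGA CTA CTT GGG CTT GAT GAT TGC GCC GCG GTA GTT CCT TTC TTA CGC CGG AAT — ATG at 5, stop TGA at 14 → 12 nt.
Frame -3: ATA TGA GAC ATT GAG CCA AAC AGA TCC TCG GTA TCA TTA GAC TAC TTG GGC TTG ATG ATT GCG CCG CGG TAG TTC CTT TCT TAC GCC GGA ATC — ATG at 57, stop TAG at 72 → 18 nt.
Longest: frame -3, positions 57–74, 18 nt = 6 codons = 5 aa. → 5 amino acids.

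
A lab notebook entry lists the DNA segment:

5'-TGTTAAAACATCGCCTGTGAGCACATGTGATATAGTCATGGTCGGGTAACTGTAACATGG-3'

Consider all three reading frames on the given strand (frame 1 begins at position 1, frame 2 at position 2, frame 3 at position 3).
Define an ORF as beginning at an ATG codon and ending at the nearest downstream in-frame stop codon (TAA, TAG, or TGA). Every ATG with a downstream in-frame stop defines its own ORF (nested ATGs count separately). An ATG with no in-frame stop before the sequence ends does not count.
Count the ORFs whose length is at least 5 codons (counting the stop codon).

0

Frame 1: TGT TAA AAC ATC GCC TGT GAG CAC ATG TGA TAT AGT CAT GGT CGG GTA ACT GTA ACA TGG — ATG at 25, stop TGA at 28 → 6 nt.
Frame 2: GTT AAA ACA TCG CCT GTG AGC ACA TGT GAT ATA GTC ATG GTC GGG TAA CTG TAA CAT — ATG at 38, stop TAA at 47 → 12 nt.
Frame 3: TTA AAA CAT CGC CTG TGA GCA CAT GTG ATA TAG TCA TGG TCG GGT AAC TGT AAC ATG — no ATG→stop ORF.
No ORF reaches 5 codons. Count = 0.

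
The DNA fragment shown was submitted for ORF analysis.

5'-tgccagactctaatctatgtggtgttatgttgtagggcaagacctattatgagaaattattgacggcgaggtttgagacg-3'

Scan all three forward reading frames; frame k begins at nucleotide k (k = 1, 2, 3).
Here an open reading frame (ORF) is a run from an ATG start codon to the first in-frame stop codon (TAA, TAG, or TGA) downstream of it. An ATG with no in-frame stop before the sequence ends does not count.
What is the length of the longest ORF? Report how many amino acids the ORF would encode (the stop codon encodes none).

11

Frame 1: TGC CAG ACT CTA ATC TAT GTG GTG TTA TGT TGT AGG GCA AGA CCT ATT ATG AGA AAT TAT TGA CGG CGA GGT TTG AGA — ATG at 49, stop TGA at 61 → 15 nt.
Frame 2: GCC AGA CTC TAA TCT ATG TGG TGT TAT GTT GTA GGG CAA GAC CTA TTA TGA GAA ATT ATT GAC GGC GAG GTT TGA GAC — ATG at 17, stop TGA at 50 → 36 nt.
Frame 3: CCA GAC TCT AAT CTA TGT GGT GTT ATG TTG TAG GGC AAG ACC TAT TAT GAG AAA TTA TTG ACG GCG AGG TTT GAG ACG — ATG at 27, stop TAG at 33 → 9 nt.
Longest: frame 2, positions 17–52, 36 nt = 12 codons = 11 aa. → 11 amino acids.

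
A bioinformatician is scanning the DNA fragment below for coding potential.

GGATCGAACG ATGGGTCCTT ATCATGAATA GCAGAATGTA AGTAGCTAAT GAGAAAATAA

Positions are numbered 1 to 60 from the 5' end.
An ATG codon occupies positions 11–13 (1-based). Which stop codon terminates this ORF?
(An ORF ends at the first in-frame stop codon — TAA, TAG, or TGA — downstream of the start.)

Codons from position 11: ATG (11–13), GGT (14–16), CCT (17–19), TAT (20–22), CAT (23–25), GAA (26–28), TAG (29–31).
The first in-frame stop codon is TAG.

TAG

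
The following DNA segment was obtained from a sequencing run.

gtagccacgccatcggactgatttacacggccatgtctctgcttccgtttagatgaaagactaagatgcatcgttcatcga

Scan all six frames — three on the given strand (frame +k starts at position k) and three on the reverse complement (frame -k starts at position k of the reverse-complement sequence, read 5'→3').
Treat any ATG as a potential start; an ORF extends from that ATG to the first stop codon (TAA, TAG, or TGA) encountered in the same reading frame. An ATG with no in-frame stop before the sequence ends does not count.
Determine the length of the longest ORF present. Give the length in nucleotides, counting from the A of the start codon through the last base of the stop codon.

Reverse complement (5'→3'): TCGATGAACGATGCATCTTAGTCTTTCATCTAAACGGAAGCAGAGACATGGCCGTGTAAATCAGTCCGATGGCGTGGCTAC
Frame +1: GTA GCC ACG CCA TCG GAC TGA TTT ACA CGG CCA TGT CTC TGC TTC CGT TTA GAT GAA AGA CTA AGA TGC ATC GTT CAT CGA — no ATG→stop ORF.
Frame +2: TAG CCA CGC CAT CGG ACT GAT TTA CAC GGC CAT GTC TCT GCT TCC GTT TAG ATG AAA GAC TAA GAT GCA TCG TTC ATC — ATG at 53, stop TAA at 62 → 12 nt.
Frame +3: AGC CAC GCC ATC GGA CTG ATT TAC ACG GCC ATG TCT CTG CTT CCG TTT AGA TGA AAG ACT AAG ATG CAT CGT TCA TCG — ATG at 33, stop TGA at 54 → 24 nt.
Frame -1: TCG ATG AAC GAT GCA TCT TAG TCT TTC ATC TAA ACG GAA GCA GAG ACA TGG CCG TGT AAA TCA GTC CGA TGG CGT GGC TAC — ATG at 4, stop TAG at 19 → 18 nt.
Frame -2: CGA TGA ACG ATG CAT CTT AGT CTT TCA TCT AAA CGG AAG CAG AGA CAT GGC CGT GTA AAT CAG TCC GAT GGC GTG GCT — no ATG→stop ORF.
Frame -3: GAT GAA CGA TGC ATC TTA GTC TTT CAT CTA AAC GGA AGC AGA GAC ATG GCC GTG TAA ATC AGT CCG ATG GCG TGG CTA — ATG at 48, stop TAA at 57 → 12 nt.
Longest: frame +3, positions 33–56, 24 nt = 8 codons = 7 aa. → 24 nucleotides.

24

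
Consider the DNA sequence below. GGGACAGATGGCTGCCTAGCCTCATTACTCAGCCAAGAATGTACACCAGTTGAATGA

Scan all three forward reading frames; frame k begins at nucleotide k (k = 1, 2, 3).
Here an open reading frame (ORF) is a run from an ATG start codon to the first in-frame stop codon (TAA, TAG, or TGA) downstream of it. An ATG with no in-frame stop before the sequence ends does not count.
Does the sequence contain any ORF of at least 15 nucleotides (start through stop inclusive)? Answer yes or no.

Frame 1: GGG ACA GAT GGC TGC CTA GCC TCA TTA CTC AGC CAA GAA TGT ACA CCA GTT GAA TGA — no ATG→stop ORF.
Frame 2: GGA CAG ATG GCT GCC TAG CCT CAT TAC TCA GCC AAG AAT GTA CAC CAG TTG AAT — ATG at 8, stop TAG at 17 → 12 nt.
Frame 3: GAC AGA TGG CTG CCT AGC CTC ATT ACT CAG CCA AGA ATG TAC ACC AGT TGA ATG — ATG at 39, stop TGA at 51 → 15 nt.
Frame 3 has an ORF of 15 nucleotides (positions 39–53) ≥ 15, so yes.

yes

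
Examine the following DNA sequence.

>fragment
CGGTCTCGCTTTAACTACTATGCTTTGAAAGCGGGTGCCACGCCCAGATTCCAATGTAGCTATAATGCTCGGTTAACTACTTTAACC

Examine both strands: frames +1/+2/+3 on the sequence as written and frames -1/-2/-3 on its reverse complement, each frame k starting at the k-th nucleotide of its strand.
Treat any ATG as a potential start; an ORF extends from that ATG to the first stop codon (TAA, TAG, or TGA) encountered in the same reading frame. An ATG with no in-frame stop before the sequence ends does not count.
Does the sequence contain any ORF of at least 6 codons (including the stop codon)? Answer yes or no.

Reverse complement (5'→3'): GGTTAAAGTAGTTAACCGAGCATTATAGCTACATTGGAATCTGGGCGTGGCACCCGCTTTCAAAGCATAGTAGTTAAAGCGAGACCG
Frame +1: CGG TCT CGC TTT AAC TAC TAT GCT TTG AAA GCG GGT GCC ACG CCC AGA TTC CAA TGT AGC TAT AAT GCT CGG TTA ACT ACT TTA ACC — no ATG→stop ORF.
Frame +2: GGT CTC GCT TTA ACT ACT ATG CTT TGA AAG CGG GTG CCA CGC CCA GAT TCC AAT GTA GCT ATA ATG CTC GGT TAA CTA CTT TAA — ATG at 20, stop TGA at 26 → 9 nt; ATG at 65, stop TAA at 74 → 12 nt.
Frame +3: GTC TCG CTT TAA CTA CTA TGC TTT GAA AGC GGG TGC CAC GCC CAG ATT CCA ATG TAG CTA TAA TGC TCG GTT AAC TAC TTT AAC — ATG at 54, stop TAG at 57 → 6 nt.
Frame -1: GGT TAA AGT AGT TAA CCG AGC ATT ATA GCT ACA TTG GAA TCT GGG CGT GGC ACC CGC TTT CAA AGC ATA GTA GTT AAA GCG AGA CCG — no ATG→stop ORF.
Frame -2: GTT AAA GTA GTT AAC CGA GCA TTA TAG CTA CAT TGG AAT CTG GGC GTG GCA CCC GCT TTC AAA GCA TAG TAG TTA AAG CGA GAC — no ATG→stop ORF.
Frame -3: TTA AAG TAG TTA ACC GAG CAT TAT AGC TAC ATT GGA ATC TGG GCG TGG CAC CCG CTT TCA AAG CAT AGT AGT TAA AGC GAG ACC — no ATG→stop ORF.
Largest ORF found is 4 codons < 6, so no.

no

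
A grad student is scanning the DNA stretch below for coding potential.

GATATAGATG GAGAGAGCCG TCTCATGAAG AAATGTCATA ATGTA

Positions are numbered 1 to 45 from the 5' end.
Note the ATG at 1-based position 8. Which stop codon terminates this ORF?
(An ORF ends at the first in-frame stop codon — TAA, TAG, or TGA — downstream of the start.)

TGA

Codons from position 8: ATG (8–10), GAG (11–13), AGA (14–16), GCC (17–19), GTC (20–22), TCA (23–25), TGA (26–28).
The first in-frame stop codon is TGA.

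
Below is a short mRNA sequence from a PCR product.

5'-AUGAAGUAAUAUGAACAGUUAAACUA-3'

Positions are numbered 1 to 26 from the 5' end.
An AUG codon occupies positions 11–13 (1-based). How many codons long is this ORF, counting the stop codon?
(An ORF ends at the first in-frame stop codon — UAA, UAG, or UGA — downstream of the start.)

4

Codons from position 11: AUG (11–13), AAC (14–16), AGU (17–19), UAA (20–22).
UAA is the first in-frame stop; that's 4 codons including the stop.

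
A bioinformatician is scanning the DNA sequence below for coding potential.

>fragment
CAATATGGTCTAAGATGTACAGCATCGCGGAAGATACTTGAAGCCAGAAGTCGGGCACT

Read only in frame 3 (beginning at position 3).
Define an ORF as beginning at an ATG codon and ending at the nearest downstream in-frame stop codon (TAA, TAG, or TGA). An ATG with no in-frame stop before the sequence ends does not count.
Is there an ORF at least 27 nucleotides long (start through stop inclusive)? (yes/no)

Frame 3: ATA TGG TCT AAG ATG TAC AGC ATC GCG GAA GAT ACT TGA AGC CAG AAG TCG GGC ACT — ATG at 15, stop TGA at 39 → 27 nt.
Frame 3 has an ORF of 27 nucleotides (positions 15–41) ≥ 27, so yes.

yes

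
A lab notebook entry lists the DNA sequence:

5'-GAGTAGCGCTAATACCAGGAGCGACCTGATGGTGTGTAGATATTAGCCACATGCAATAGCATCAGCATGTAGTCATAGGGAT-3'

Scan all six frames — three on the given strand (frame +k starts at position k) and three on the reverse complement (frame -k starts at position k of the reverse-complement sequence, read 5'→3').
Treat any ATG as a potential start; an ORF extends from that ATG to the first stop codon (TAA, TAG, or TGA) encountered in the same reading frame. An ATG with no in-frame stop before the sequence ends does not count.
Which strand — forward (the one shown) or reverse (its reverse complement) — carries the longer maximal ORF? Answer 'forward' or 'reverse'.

reverse

Reverse complement (5'→3'): ATCCCTATGACTACATGCTGATGCTATTGCATGTGGCTAATATCTACACACCATCAGGTCGCTCCTGGTATTAGCGCTACTC
Frame +1: GAG TAG CGC TAA TAC CAG GAG CGA CCT GAT GGT GTG TAG ATA TTA GCC ACA TGC AAT AGC ATC AGC ATG TAG TCA TAG GGA — ATG at 67, stop TAG at 70 → 6 nt.
Frame +2: AGT AGC GCT AAT ACC AGG AGC GAC CTG ATG GTG TGT AGA TAT TAG CCA CAT GCA ATA GCA TCA GCA TGT AGT CAT AGG GAT — ATG at 29, stop TAG at 44 → 18 nt.
Frame +3: GTA GCG CTA ATA CCA GGA GCG ACC TGA TGG TGT GTA GAT ATT AGC CAC ATG CAA TAG CAT CAG CAT GTA GTC ATA GGG — ATG at 51, stop TAG at 57 → 9 nt.
Frame -1: ATC CCT ATG ACT ACA TGC TGA TGC TAT TGC ATG TGG CTA ATA TCT ACA CAC CAT CAG GTC GCT CCT GGT ATT AGC GCT ACT — ATG at 7, stop TGA at 19 → 15 nt.
Frame -2: TCC CTA TGA CTA CAT GCT GAT GCT ATT GCA TGT GGC TAA TAT CTA CAC ACC ATC AGG TCG CTC CTG GTA TTA GCG CTA CTC — no ATG→stop ORF.
Frame -3: CCC TAT GAC TAC ATG CTG ATG CTA TTG CAT GTG GCT AAT ATC TAC ACA CCA TCA GGT CGC TCC TGG TAT TAG CGC TAC — ATG at 15, stop TAG at 72 → 60 nt; ATG at 21, stop TAG at 72 → 54 nt.
Forward-strand max 18 nt; reverse-strand max 60 nt. The reverse strand has the longer ORF.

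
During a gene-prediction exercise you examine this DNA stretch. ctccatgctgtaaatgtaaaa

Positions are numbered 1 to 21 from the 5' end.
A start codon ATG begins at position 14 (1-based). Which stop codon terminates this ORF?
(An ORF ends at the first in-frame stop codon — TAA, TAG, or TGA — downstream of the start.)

Codons from position 14: ATG (14–16), TAA (17–19).
The first in-frame stop codon is TAA.

TAA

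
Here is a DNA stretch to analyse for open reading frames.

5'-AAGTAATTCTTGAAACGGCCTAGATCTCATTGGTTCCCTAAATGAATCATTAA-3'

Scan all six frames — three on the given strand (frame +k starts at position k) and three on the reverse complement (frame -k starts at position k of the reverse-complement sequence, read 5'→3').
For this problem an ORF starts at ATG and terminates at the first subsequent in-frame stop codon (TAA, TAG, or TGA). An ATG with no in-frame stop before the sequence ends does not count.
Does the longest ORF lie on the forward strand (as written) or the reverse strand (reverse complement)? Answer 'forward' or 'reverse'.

Reverse complement (5'→3'): TTAATGATTCATTTAGGGAACCAATGAGATCTAGGCCGTTTCAAGAATTACTT
Frame +1: AAG TAA TTC TTG AAA CGG CCT AGA TCT CAT TGG TTC CCT AAA TGA ATC ATT — no ATG→stop ORF.
Frame +2: AGT AAT TCT TGA AAC GGC CTA GAT CTC ATT GGT TCC CTA AAT GAA TCA TTA — no ATG→stop ORF.
Frame +3: GTA ATT CTT GAA ACG GCC TAG ATC TCA TTG GTT CCC TAA ATG AAT CAT TAA — ATG at 42, stop TAA at 51 → 12 nt.
Frame -1: TTA ATG ATT CAT TTA GGG AAC CAA TGA GAT CTA GGC CGT TTC AAG AAT TAC — ATG at 4, stop TGA at 25 → 24 nt.
Frame -2: TAA TGA TTC ATT TAG GGA ACC AAT GAG ATC TAG GCC GTT TCA AGA ATT ACT — no ATG→stop ORF.
Frame -3: AAT GAT TCA TTT AGG GAA CCA ATG AGA TCT AGG CCG TTT CAA GAA TTA CTT — no ATG→stop ORF.
Forward-strand max 12 nt; reverse-strand max 24 nt. The reverse strand has the longer ORF.

reverse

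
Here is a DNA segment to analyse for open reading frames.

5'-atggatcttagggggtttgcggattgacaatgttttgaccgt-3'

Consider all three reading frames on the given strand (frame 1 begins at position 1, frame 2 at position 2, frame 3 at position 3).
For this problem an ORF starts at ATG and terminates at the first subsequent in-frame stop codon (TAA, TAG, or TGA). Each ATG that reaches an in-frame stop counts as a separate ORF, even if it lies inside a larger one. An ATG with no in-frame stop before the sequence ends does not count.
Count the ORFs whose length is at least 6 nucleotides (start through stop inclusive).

Frame 1: ATG GAT CTT AGG GGG TTT GCG GAT TGA CAA TGT TTT GAC CGT — ATG at 1, stop TGA at 25 → 27 nt.
Frame 2: TGG ATC TTA GGG GGT TTG CGG ATT GAC AAT GTT TTG ACC — no ATG→stop ORF.
Frame 3: GGA TCT TAG GGG GTT TGC GGA TTG ACA ATG TTT TGA CCG — ATG at 30, stop TGA at 36 → 9 nt.
ORFs ≥ 6 nucleotides: frame 1 1–27 (27 nucleotides), frame 3 30–38 (9 nucleotides). Count = 2.

2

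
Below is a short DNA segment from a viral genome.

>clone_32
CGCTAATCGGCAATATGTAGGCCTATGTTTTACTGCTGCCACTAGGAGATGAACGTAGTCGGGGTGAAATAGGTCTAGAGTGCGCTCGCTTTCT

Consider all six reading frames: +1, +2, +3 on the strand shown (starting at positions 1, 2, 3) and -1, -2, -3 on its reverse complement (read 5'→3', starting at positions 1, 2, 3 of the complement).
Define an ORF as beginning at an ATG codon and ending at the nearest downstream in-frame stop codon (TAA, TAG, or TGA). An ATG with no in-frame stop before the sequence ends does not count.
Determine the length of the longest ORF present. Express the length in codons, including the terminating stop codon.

Reverse complement (5'→3'): AGAAAGCGAGCGCACTCTAGACCTATTTCACCCCGACTACGTTCATCTCCTAGTGGCAGCAGTAAAACATAGGCCTACATATTGCCGATTAGCG
Frame +1: CGC TAA TCG GCA ATA TGT AGG CCT ATG TTT TAC TGC TGC CAC TAG GAG ATG AAC GTA GTC GGG GTG AAA TAG GTC TAG AGT GCG CTC GCT TTC — ATG at 25, stop TAG at 43 → 21 nt; ATG at 49, stop TAG at 70 → 24 nt.
Frame +2: GCT AAT CGG CAA TAT GTA GGC CTA TGT TTT ACT GCT GCC ACT AGG AGA TGA ACG TAG TCG GGG TGA AAT AGG TCT AGA GTG CGC TCG CTT TCT — no ATG→stop ORF.
Frame +3: CTA ATC GGC AAT ATG TAG GCC TAT GTT TTA CTG CTG CCA CTA GGA GAT GAA CGT AGT CGG GGT GAA ATA GGT CTA GAG TGC GCT CGC TTT — ATG at 15, stop TAG at 18 → 6 nt.
Frame -1: AGA AAG CGA GCG CAC TCT AGA CCT ATT TCA CCC CGA CTA CGT TCA TCT CCT AGT GGC AGC AGT AAA ACA TAG GCC TAC ATA TTG CCG ATT AGC — no ATG→stop ORF.
Frame -2: GAA AGC GAG CGC ACT CTA GAC CTA TTT CAC CCC GAC TAC GTT CAT CTC CTA GTG GCA GCA GTA AAA CAT AGG CCT ACA TAT TGC CGA TTA GCG — no ATG→stop ORF.
Frame -3: AAA GCG AGC GCA CTC TAG ACC TAT TTC ACC CCG ACT ACG TTC ATC TCC TAG TGG CAG CAG TAA AAC ATA GGC CTA CAT ATT GCC GAT TAG — no ATG→stop ORF.
Longest: frame +1, positions 49–72, 24 nt = 8 codons = 7 aa. → 8 codons.

8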